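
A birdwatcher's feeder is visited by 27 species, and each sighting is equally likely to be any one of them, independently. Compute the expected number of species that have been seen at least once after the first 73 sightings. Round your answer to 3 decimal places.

For each species, P(seen in 73 sightings) = 1 - (26/27)^73 = 0.9364.
By linearity of expectation, E[distinct seen] = 27·(1 - (26/27)^73) = 25.2826.

25.283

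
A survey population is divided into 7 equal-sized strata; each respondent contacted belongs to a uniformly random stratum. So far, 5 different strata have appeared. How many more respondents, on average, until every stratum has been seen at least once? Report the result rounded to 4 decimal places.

The wait to go from k to k+1 distinct strata is geometric with mean 7/(7-k).
Sum over k = 5,...,6: E = 7/2 + 7/1 = 10.50000.

10.5000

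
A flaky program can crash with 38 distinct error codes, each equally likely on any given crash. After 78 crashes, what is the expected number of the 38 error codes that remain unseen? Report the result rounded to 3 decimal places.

4.747

For each error code, P(unseen after 78) = (37/38)^78 = 0.1249.
By linearity of expectation, E[unseen] = 38·(37/38)^78 = 4.7468.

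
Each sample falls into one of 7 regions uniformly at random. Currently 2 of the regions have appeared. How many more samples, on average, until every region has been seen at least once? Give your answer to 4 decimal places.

With k distinct regions already seen, the next new one takes an expected 7/(7-k) samples.
Sum over k = 2,...,6: E = 7/5 + 7/4 + 7/3 + 7/2 + 7/1 = 15.98333.

15.9833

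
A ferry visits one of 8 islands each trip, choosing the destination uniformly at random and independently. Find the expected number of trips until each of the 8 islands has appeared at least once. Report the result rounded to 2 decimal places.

Split into phases: going from k distinct to k+1 distinct takes on average 8/(8-k) trips.
E[T] = 8/8 + 8/7 + 8/6 + ... + 8/2 + 8/1 = 8·H_{8}.
H_{8} = 2.718, so E[T] = 21.743.

21.74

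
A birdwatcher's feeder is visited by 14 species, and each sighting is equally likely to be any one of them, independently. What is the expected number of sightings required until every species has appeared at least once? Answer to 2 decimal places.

Split into phases: going from k distinct to k+1 distinct takes on average 14/(14-k) sightings.
E[T] = 14/14 + 14/13 + 14/12 + ... + 14/2 + 14/1 = 14·H_{14}.
H_{14} = 3.252, so E[T] = 45.522.

45.52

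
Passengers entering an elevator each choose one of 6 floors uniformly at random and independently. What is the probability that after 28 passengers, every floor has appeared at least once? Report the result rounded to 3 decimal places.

Let A_i be the event that floor i is missing after 28 passengers. By inclusion–exclusion on the A_i,
P(all seen) = Σ_{j=0}^{6} (-1)^j C(6,j)((6-j)/6)^28
= 1.0000 - 0.0364 + 0.0002 - 0.0000 + 0.0000 - 0.0000 + 0.0000
= 0.9638.

0.964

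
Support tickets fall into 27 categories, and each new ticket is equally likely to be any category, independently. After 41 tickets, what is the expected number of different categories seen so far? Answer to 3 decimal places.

21.254

For each category, P(seen in 41 tickets) = 1 - (26/27)^41 = 0.7872.
By linearity of expectation, E[distinct seen] = 27·(1 - (26/27)^41) = 21.2541.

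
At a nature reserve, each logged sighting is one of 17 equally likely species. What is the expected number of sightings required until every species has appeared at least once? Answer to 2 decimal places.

Split into phases: going from k distinct to k+1 distinct takes on average 17/(17-k) sightings.
E[T] = 17/17 + 17/16 + 17/15 + ... + 17/2 + 17/1 = 17·H_{17}.
H_{17} = 3.440, so E[T] = 58.472.

58.47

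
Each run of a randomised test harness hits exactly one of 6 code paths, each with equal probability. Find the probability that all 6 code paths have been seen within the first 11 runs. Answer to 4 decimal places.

0.3562

Let A_i be the event that code path i is missing after 11 runs. By inclusion–exclusion on the A_i,
P(all seen) = Σ_{j=0}^{6} (-1)^j C(6,j)((6-j)/6)^11
= 1.00000 - 0.80753 + 0.17342 - 0.00977 + 0.00008 - 0.00000 + 0.00000
= 0.35621.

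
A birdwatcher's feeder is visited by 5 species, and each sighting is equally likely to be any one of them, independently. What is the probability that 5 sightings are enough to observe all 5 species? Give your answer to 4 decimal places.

0.0384

By inclusion–exclusion over which species are missing,
P(all seen) = Σ_{j=0}^{5} (-1)^j C(5,j)((5-j)/5)^5
= 1.00000 - 1.63840 + 0.77760 - 0.10240 + 0.00160 - 0.00000
= 0.03840.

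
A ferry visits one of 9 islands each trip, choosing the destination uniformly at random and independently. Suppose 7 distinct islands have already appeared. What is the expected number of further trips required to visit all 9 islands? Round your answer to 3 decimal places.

13.500

With k distinct islands already seen, the next new one takes an expected 9/(9-k) trips.
Sum over k = 7,...,8: E = 9/2 + 9/1 = 13.5000.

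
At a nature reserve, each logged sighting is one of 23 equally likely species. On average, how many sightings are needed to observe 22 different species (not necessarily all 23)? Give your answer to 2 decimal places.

With k distinct species already seen, the next new one arrives after an expected 23/(23-k) sightings.
Sum over k = 0,...,21: E = 23/23 + 23/22 + 23/21 + ... + 23/3 + 23/2 = 62.889.

62.89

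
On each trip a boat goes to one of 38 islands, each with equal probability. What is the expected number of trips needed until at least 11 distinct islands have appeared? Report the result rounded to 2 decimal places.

12.78

Going from k to k+1 distinct takes a geometric number of trips with mean 38/(38-k).
Sum over k = 0,...,10: E = 38/38 + 38/37 + 38/36 + ... + 38/29 + 38/28 = 12.785.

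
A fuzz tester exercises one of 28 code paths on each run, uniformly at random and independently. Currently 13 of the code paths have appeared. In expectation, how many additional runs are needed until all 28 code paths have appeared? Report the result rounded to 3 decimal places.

With k distinct code paths already seen, the next new one takes an expected 28/(28-k) runs.
Sum over k = 13,...,27: E = 28/15 + 28/14 + 28/13 + ... + 28/2 + 28/1 = 92.9104.

92.910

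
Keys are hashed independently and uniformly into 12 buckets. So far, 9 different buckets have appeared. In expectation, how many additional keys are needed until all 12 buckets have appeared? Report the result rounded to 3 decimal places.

22.000

From k distinct to k+1 distinct takes on average 12/(12-k) keys.
Sum over k = 9,...,11: E = 12/3 + 12/2 + 12/1 = 22.0000.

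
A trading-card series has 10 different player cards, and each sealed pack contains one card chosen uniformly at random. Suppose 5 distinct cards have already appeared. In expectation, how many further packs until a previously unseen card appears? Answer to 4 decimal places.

2.0000

The number of packs until the next new card is geometric with success probability 5/10, so its mean is 10/5.
E = 10/5 = 2.00000.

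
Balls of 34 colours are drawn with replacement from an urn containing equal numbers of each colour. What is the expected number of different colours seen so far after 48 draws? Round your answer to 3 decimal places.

For each colour, P(seen in 48 draws) = 1 - (33/34)^48 = 0.7614.
By linearity of expectation, E[distinct seen] = 34·(1 - (33/34)^48) = 25.8874.

25.887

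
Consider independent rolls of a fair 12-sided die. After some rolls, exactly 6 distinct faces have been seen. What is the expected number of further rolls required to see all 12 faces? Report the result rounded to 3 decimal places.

With k distinct faces already seen, the next new one takes an expected 12/(12-k) rolls.
Sum over k = 6,...,11: E = 12/6 + 12/5 + 12/4 + 12/3 + 12/2 + 12/1 = 29.4000.

29.400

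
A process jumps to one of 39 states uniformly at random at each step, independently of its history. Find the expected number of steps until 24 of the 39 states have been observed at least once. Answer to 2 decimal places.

Going from k to k+1 distinct takes a geometric number of steps with mean 39/(39-k).
Sum over k = 0,...,23: E = 39/39 + 39/38 + 39/37 + ... + 39/17 + 39/16 = 36.477.

36.48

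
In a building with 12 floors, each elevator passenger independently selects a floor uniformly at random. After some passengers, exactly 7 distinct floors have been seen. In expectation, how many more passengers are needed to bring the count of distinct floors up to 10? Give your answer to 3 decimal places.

From k distinct to k+1 distinct takes on average 12/(12-k) passengers.
Sum over k = 7,...,9: E = 12/5 + 12/4 + 12/3 = 9.4000.

9.400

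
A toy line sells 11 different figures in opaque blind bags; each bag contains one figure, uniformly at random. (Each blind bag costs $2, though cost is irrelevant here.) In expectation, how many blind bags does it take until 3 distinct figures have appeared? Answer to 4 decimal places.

3.3222

Going from k to k+1 distinct takes a geometric number of blind bags with mean 11/(11-k).
Sum over k = 0,...,2: E = 11/11 + 11/10 + 11/9 = 3.32222.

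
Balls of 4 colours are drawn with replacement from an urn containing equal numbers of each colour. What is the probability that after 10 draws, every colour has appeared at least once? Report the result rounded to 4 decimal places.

0.7806

Let A_i be the event that colour i is missing after 10 draws. By inclusion–exclusion on the A_i,
P(all seen) = Σ_{j=0}^{4} (-1)^j C(4,j)((4-j)/4)^10
= 1.00000 - 0.22525 + 0.00586 - 0.00000 + 0.00000
= 0.78060.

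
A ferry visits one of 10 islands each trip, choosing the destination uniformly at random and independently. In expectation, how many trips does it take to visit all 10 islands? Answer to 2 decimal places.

The wait to go from k to k+1 distinct islands is geometric with mean 10/(10-k).
E[T] = 10/10 + 10/9 + 10/8 + ... + 10/2 + 10/1 = 10·H_{10}.
H_{10} = 2.929, so E[T] = 29.290.

29.29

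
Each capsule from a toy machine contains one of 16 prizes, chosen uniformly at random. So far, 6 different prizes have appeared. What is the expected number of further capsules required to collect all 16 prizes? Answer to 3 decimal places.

46.863

The wait to go from k to k+1 distinct prizes is geometric with mean 16/(16-k).
Sum over k = 6,...,15: E = 16/10 + 16/9 + 16/8 + ... + 16/2 + 16/1 = 46.8635.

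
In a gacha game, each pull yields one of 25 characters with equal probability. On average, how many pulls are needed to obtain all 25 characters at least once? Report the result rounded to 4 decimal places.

After k distinct characters have appeared, the next pull gives a new one with probability (25-k)/25, so the expected wait for the (k+1)-th is 25/(25-k).
E[T] = 25/25 + 25/24 + 25/23 + ... + 25/2 + 25/1 = 25·H_{25}.
H_{25} = 3.81596, so E[T] = 95.39895.

95.3990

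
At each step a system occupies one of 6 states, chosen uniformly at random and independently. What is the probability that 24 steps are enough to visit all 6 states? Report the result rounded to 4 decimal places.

By inclusion–exclusion over which states are missing,
P(all seen) = Σ_{j=0}^{6} (-1)^j C(6,j)((6-j)/6)^24
= 1.00000 - 0.07547 + 0.00089 - 0.00000 + 0.00000 - 0.00000 + 0.00000
= 0.92542.

0.9254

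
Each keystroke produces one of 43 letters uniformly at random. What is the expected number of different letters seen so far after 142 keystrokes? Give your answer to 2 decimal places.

41.48

For each letter, P(seen in 142 keystrokes) = 1 - (42/43)^142 = 0.965.
By linearity of expectation, E[distinct seen] = 43·(1 - (42/43)^142) = 41.478.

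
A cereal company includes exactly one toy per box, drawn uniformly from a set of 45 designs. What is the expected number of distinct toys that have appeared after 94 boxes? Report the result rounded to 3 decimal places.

For each toy, P(seen in 94 boxes) = 1 - (44/45)^94 = 0.8791.
By linearity of expectation, E[distinct seen] = 45·(1 - (44/45)^94) = 39.5576.

39.558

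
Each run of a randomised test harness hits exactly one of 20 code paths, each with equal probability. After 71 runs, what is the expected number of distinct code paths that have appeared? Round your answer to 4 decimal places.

For each code path, P(seen in 71 runs) = 1 - (19/20)^71 = 0.97380.
By linearity of expectation, E[distinct seen] = 20·(1 - (19/20)^71) = 19.47591.

19.4759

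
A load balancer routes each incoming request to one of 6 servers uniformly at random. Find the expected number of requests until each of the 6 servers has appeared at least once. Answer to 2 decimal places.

The wait to go from k to k+1 distinct servers is geometric with mean 6/(6-k).
E[T] = 6/6 + 6/5 + 6/4 + 6/3 + 6/2 + 6/1 = 6·H_{6}.
H_{6} = 2.450, so E[T] = 14.700.

14.70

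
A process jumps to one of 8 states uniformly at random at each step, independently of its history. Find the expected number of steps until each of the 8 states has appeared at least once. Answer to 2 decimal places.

Split into phases: going from k distinct to k+1 distinct takes on average 8/(8-k) steps.
E[T] = 8/8 + 8/7 + 8/6 + ... + 8/2 + 8/1 = 8·H_{8}.
H_{8} = 2.718, so E[T] = 21.743.

21.74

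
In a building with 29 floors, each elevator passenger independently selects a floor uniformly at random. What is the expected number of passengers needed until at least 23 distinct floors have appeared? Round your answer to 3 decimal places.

43.838

Going from k to k+1 distinct takes a geometric number of passengers with mean 29/(29-k).
Sum over k = 0,...,22: E = 29/29 + 29/28 + 29/27 + ... + 29/8 + 29/7 = 43.8380.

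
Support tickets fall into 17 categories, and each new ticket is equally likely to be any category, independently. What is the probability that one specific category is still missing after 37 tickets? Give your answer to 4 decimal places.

0.1061

On each ticket the fixed category fails to appear with probability 16/17.
P(still missing after 37) = (16/17)^37 = 0.10613.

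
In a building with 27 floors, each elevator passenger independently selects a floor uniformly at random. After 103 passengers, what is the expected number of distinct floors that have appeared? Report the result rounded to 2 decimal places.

26.45

For each floor, P(seen in 103 passengers) = 1 - (26/27)^103 = 0.979.
By linearity of expectation, E[distinct seen] = 27·(1 - (26/27)^103) = 26.446.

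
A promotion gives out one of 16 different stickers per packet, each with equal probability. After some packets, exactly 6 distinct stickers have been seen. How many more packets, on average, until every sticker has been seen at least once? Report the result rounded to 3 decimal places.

The wait to go from k to k+1 distinct stickers is geometric with mean 16/(16-k).
Sum over k = 6,...,15: E = 16/10 + 16/9 + 16/8 + ... + 16/2 + 16/1 = 46.8635.

46.863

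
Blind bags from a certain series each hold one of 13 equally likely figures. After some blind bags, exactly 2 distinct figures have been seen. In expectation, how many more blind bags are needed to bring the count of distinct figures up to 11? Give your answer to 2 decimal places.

19.76

With k distinct figures already seen, the next new one takes an expected 13/(13-k) blind bags.
Sum over k = 2,...,10: E = 13/11 + 13/10 + 13/9 + ... + 13/4 + 13/3 = 19.758.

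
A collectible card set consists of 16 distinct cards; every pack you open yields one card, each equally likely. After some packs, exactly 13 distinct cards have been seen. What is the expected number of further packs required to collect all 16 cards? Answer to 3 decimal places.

29.333

The wait to go from k to k+1 distinct cards is geometric with mean 16/(16-k).
Sum over k = 13,...,15: E = 16/3 + 16/2 + 16/1 = 29.3333.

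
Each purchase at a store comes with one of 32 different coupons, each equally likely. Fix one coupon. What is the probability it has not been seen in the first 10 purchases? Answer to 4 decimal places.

Each purchase misses the fixed coupon with probability (32-1)/32 = 31/32, independently.
P(still missing after 10) = (31/32)^10 = 0.72798.

0.7280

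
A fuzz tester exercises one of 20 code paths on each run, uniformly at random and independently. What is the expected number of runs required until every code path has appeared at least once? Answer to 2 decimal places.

Split into phases: going from k distinct to k+1 distinct takes on average 20/(20-k) runs.
E[T] = 20/20 + 20/19 + 20/18 + ... + 20/2 + 20/1 = 20·H_{20}.
H_{20} = 3.598, so E[T] = 71.955.

71.95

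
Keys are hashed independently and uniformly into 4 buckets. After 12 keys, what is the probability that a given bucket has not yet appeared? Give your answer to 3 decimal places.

On each key the fixed bucket fails to appear with probability 3/4.
P(still missing after 12) = (3/4)^12 = 0.0317.

0.032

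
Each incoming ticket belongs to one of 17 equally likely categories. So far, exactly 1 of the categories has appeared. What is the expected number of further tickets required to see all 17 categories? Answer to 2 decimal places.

57.47

With k distinct categories already seen, the next new one takes an expected 17/(17-k) tickets.
Sum over k = 1,...,16: E = 17/16 + 17/15 + 17/14 + ... + 17/2 + 17/1 = 57.472.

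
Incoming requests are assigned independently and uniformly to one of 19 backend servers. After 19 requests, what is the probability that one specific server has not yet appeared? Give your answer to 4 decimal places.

On each request the fixed server fails to appear with probability 18/19.
P(still missing after 19) = (18/19)^19 = 0.35798.

0.3580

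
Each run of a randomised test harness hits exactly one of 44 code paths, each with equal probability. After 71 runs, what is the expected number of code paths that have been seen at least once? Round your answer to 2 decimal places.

For each code path, P(seen in 71 runs) = 1 - (43/44)^71 = 0.805.
By linearity of expectation, E[distinct seen] = 44·(1 - (43/44)^71) = 35.399.

35.40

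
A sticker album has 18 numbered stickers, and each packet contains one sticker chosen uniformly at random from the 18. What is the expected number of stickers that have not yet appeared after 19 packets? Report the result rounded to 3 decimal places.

For each sticker, P(unseen after 19) = (17/18)^19 = 0.3376.
By linearity of expectation, E[unseen] = 18·(17/18)^19 = 6.0761.

6.076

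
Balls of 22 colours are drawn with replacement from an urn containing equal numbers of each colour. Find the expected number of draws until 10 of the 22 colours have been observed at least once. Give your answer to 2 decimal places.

12.93

Going from k to k+1 distinct takes a geometric number of draws with mean 22/(22-k).
Sum over k = 0,...,9: E = 22/22 + 22/21 + 22/20 + ... + 22/14 + 22/13 = 12.927.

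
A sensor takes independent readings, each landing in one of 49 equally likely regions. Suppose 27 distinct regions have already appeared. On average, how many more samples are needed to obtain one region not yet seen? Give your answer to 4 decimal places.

2.2273

Each sample yields a new region with probability (49-27)/49 = 22/49, so the wait is geometric with mean 49/22.
E = 49/22 = 2.22727.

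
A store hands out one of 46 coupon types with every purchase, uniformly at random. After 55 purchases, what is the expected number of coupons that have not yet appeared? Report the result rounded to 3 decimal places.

For each coupon, P(unseen after 55) = (45/46)^55 = 0.2985.
By linearity of expectation, E[unseen] = 46·(45/46)^55 = 13.7330.

13.733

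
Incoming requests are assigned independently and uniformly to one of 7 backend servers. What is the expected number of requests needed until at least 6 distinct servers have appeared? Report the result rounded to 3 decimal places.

With k distinct servers already seen, the next new one arrives after an expected 7/(7-k) requests.
Sum over k = 0,...,5: E = 7/7 + 7/6 + 7/5 + 7/4 + 7/3 + 7/2 = 11.1500.

11.150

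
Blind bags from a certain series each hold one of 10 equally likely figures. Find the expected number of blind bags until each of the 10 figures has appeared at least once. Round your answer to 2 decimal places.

29.29

After k distinct figures have appeared, the next blind bag gives a new one with probability (10-k)/10, so the expected wait for the (k+1)-th is 10/(10-k).
E[T] = 10/10 + 10/9 + 10/8 + ... + 10/2 + 10/1 = 10·H_{10}.
H_{10} = 2.929, so E[T] = 29.290.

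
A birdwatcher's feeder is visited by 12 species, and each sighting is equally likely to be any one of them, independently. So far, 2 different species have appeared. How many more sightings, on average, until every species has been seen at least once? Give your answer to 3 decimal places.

With k distinct species already seen, the next new one takes an expected 12/(12-k) sightings.
Sum over k = 2,...,11: E = 12/10 + 12/9 + 12/8 + ... + 12/2 + 12/1 = 35.1476.

35.148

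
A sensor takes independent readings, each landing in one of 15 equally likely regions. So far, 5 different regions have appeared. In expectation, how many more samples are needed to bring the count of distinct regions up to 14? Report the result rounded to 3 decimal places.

28.935

With k distinct regions already seen, the next new one takes an expected 15/(15-k) samples.
Sum over k = 5,...,13: E = 15/10 + 15/9 + 15/8 + ... + 15/3 + 15/2 = 28.9345.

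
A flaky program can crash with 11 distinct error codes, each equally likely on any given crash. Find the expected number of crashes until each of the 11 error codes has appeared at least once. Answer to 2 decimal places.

The wait to go from k to k+1 distinct error codes is geometric with mean 11/(11-k).
E[T] = 11/11 + 11/10 + 11/9 + ... + 11/2 + 11/1 = 11·H_{11}.
H_{11} = 3.020, so E[T] = 33.219.

33.22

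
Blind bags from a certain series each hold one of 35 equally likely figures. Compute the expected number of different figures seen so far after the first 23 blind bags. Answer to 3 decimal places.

For each figure, P(seen in 23 blind bags) = 1 - (34/35)^23 = 0.4866.
By linearity of expectation, E[distinct seen] = 35·(1 - (34/35)^23) = 17.0312.

17.031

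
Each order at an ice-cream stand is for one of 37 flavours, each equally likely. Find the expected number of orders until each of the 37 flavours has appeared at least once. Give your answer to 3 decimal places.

After k distinct flavours have appeared, the next order gives a new one with probability (37-k)/37, so the expected wait for the (k+1)-th is 37/(37-k).
E[T] = 37/37 + 37/36 + 37/35 + ... + 37/2 + 37/1 = 37·H_{37}.
H_{37} = 4.2016, so E[T] = 155.4587.

155.459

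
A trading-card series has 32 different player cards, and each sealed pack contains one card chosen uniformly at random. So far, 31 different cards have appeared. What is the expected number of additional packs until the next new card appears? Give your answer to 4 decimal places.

32.0000

Each pack yields a new card with probability (32-31)/32 = 1/32, so the wait is geometric with mean 32/1.
E = 32/1 = 32.00000.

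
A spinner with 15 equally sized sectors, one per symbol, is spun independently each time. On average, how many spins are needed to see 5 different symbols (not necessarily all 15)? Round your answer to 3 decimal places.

5.839

Going from k to k+1 distinct takes a geometric number of spins with mean 15/(15-k).
Sum over k = 0,...,4: E = 15/15 + 15/14 + 15/13 + 15/12 + 15/11 = 5.8389.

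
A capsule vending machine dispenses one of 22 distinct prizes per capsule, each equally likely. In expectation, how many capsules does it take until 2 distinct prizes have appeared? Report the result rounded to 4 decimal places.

With k distinct prizes already seen, the next new one arrives after an expected 22/(22-k) capsules.
Sum over k = 0,...,1: E = 22/22 + 22/21 = 2.04762.

2.0476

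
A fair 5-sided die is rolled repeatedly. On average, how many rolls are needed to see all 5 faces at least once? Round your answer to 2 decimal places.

The wait to go from k to k+1 distinct faces is geometric with mean 5/(5-k).
E[T] = 5/5 + 5/4 + 5/3 + 5/2 + 5/1 = 5·H_{5}.
H_{5} = 2.283, so E[T] = 11.417.

11.42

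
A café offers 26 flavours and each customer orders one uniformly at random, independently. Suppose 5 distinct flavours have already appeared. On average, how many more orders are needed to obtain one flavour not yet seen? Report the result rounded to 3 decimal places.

The number of orders until the next new flavour is geometric with success probability 21/26, so its mean is 26/21.
E = 26/21 = 1.2381.

1.238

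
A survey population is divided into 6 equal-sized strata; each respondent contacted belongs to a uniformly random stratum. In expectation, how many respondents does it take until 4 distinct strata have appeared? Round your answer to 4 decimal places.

Going from k to k+1 distinct takes a geometric number of respondents with mean 6/(6-k).
Sum over k = 0,...,3: E = 6/6 + 6/5 + 6/4 + 6/3 = 5.70000.

5.7000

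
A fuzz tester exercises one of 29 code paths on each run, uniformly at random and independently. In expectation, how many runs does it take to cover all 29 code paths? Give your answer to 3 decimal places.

114.888

The wait to go from k to k+1 distinct code paths is geometric with mean 29/(29-k).
E[T] = 29/29 + 29/28 + 29/27 + ... + 29/2 + 29/1 = 29·H_{29}.
H_{29} = 3.9617, so E[T] = 114.8880.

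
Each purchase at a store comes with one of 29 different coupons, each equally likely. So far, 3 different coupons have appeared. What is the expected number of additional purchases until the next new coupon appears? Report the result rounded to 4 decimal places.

The number of purchases until the next new coupon is geometric with success probability 26/29, so its mean is 29/26.
E = 29/26 = 1.11538.

1.1154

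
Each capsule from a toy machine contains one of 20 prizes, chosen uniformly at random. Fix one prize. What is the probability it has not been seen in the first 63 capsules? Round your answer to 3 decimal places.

0.039

On each capsule the fixed prize fails to appear with probability 19/20.
P(still missing after 63) = (19/20)^63 = 0.0395.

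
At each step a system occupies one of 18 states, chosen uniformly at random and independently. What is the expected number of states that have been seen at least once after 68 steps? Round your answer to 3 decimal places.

For each state, P(seen in 68 steps) = 1 - (17/18)^68 = 0.9795.
By linearity of expectation, E[distinct seen] = 18·(1 - (17/18)^68) = 17.6308.

17.631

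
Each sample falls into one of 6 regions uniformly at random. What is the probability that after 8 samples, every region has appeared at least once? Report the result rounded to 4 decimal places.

0.1140

Let A_i be the event that region i is missing after 8 samples. By inclusion–exclusion on the A_i,
P(all seen) = Σ_{j=0}^{6} (-1)^j C(6,j)((6-j)/6)^8
= 1.00000 - 1.39541 + 0.58528 - 0.07813 + 0.00229 - 0.00000 + 0.00000
= 0.11403.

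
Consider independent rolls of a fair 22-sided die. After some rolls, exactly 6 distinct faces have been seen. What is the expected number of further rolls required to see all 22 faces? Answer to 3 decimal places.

74.376

With k distinct faces already seen, the next new one takes an expected 22/(22-k) rolls.
Sum over k = 6,...,21: E = 22/16 + 22/15 + 22/14 + ... + 22/2 + 22/1 = 74.3760.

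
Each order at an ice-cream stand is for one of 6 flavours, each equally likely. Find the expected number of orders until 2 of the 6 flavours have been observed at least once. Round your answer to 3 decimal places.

2.200

Going from k to k+1 distinct takes a geometric number of orders with mean 6/(6-k).
Sum over k = 0,...,1: E = 6/6 + 6/5 = 2.2000.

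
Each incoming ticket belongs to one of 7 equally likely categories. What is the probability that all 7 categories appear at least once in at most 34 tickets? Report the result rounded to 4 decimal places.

Let A_i be the event that category i is missing after 34 tickets. By inclusion–exclusion on the A_i,
P(all seen) = Σ_{j=0}^{7} (-1)^j C(7,j)((7-j)/7)^34
= 1.00000 - 0.03706 + 0.00023 - 0.00000 + 0.00000 - 0.00000 + 0.00000 - 0.00000
= 0.96317.

0.9632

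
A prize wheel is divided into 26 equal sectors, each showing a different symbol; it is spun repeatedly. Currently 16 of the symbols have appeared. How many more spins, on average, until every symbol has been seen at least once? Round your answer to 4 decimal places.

76.1532

With k distinct symbols already seen, the next new one takes an expected 26/(26-k) spins.
Sum over k = 16,...,25: E = 26/10 + 26/9 + 26/8 + ... + 26/2 + 26/1 = 76.15317.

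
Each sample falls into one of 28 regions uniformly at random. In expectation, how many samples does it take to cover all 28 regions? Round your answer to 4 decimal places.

The wait to go from k to k+1 distinct regions is geometric with mean 28/(28-k).
E[T] = 28/28 + 28/27 + 28/26 + ... + 28/2 + 28/1 = 28·H_{28}.
H_{28} = 3.92717, so E[T] = 109.96079.

109.9608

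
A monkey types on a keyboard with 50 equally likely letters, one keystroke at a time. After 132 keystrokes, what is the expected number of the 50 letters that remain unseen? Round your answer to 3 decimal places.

For each letter, P(unseen after 132) = (49/50)^132 = 0.0695.
By linearity of expectation, E[unseen] = 50·(49/50)^132 = 3.4739.

3.474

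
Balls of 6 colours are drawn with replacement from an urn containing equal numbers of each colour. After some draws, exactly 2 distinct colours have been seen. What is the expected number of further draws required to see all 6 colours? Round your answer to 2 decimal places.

With k distinct colours already seen, the next new one takes an expected 6/(6-k) draws.
Sum over k = 2,...,5: E = 6/4 + 6/3 + 6/2 + 6/1 = 12.500.

12.50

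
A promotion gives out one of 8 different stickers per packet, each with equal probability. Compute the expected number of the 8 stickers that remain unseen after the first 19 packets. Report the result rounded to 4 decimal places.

0.6328

For each sticker, P(unseen after 19) = (7/8)^19 = 0.07910.
By linearity of expectation, E[unseen] = 8·(7/8)^19 = 0.63277.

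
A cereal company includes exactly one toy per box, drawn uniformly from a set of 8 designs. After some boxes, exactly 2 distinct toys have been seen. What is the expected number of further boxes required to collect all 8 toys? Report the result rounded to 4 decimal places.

From k distinct to k+1 distinct takes on average 8/(8-k) boxes.
Sum over k = 2,...,7: E = 8/6 + 8/5 + 8/4 + 8/3 + 8/2 + 8/1 = 19.60000.

19.6000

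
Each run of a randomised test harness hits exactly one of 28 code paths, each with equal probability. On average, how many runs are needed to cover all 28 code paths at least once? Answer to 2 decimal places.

After k distinct code paths have appeared, the next run gives a new one with probability (28-k)/28, so the expected wait for the (k+1)-th is 28/(28-k).
E[T] = 28/28 + 28/27 + 28/26 + ... + 28/2 + 28/1 = 28·H_{28}.
H_{28} = 3.927, so E[T] = 109.961.

109.96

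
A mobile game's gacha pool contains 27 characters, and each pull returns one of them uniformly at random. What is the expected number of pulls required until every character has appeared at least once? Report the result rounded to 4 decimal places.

After k distinct characters have appeared, the next pull gives a new one with probability (27-k)/27, so the expected wait for the (k+1)-th is 27/(27-k).
E[T] = 27/27 + 27/26 + 27/25 + ... + 27/2 + 27/1 = 27·H_{27}.
H_{27} = 3.89146, so E[T] = 105.06933.

105.0693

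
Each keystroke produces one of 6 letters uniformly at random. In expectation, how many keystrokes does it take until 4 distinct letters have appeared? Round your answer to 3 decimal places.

Going from k to k+1 distinct takes a geometric number of keystrokes with mean 6/(6-k).
Sum over k = 0,...,3: E = 6/6 + 6/5 + 6/4 + 6/3 = 5.7000.

5.700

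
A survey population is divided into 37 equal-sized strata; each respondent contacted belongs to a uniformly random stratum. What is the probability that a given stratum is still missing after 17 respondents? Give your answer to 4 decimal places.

On each respondent the fixed stratum fails to appear with probability 36/37.
P(still missing after 17) = (36/37)^17 = 0.62764.

0.6276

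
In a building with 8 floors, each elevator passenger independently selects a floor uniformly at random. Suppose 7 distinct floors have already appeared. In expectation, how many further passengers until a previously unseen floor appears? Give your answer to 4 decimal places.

Each passenger yields a new floor with probability (8-7)/8 = 1/8, so the wait is geometric with mean 8/1.
E = 8/1 = 8.00000.

8.0000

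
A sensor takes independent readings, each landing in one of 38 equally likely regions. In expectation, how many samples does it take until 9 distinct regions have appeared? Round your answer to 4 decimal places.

Going from k to k+1 distinct takes a geometric number of samples with mean 38/(38-k).
Sum over k = 0,...,8: E = 38/38 + 38/37 + 38/36 + ... + 38/31 + 38/30 = 10.11743.

10.1174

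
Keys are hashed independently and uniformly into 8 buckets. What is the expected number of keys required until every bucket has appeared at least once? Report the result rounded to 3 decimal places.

The wait to go from k to k+1 distinct buckets is geometric with mean 8/(8-k).
E[T] = 8/8 + 8/7 + 8/6 + ... + 8/2 + 8/1 = 8·H_{8}.
H_{8} = 2.7179, so E[T] = 21.7429.

21.743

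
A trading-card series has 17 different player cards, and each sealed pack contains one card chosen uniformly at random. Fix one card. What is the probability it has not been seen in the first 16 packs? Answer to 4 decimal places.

0.3791

Each pack misses the fixed card with probability (17-1)/17 = 16/17, independently.
P(still missing after 16) = (16/17)^16 = 0.37909.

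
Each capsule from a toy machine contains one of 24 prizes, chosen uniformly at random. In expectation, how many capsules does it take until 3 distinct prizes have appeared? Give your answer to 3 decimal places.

3.134

With k distinct prizes already seen, the next new one arrives after an expected 24/(24-k) capsules.
Sum over k = 0,...,2: E = 24/24 + 24/23 + 24/22 = 3.1344.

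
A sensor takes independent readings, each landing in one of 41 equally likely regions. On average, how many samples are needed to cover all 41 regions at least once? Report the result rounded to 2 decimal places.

The wait to go from k to k+1 distinct regions is geometric with mean 41/(41-k).
E[T] = 41/41 + 41/40 + 41/39 + ... + 41/2 + 41/1 = 41·H_{41}.
H_{41} = 4.303, so E[T] = 176.420.

176.42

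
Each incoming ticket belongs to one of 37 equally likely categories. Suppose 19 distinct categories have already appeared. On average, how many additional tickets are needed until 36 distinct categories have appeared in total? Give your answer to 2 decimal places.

From k distinct to k+1 distinct takes on average 37/(37-k) tickets.
Sum over k = 19,...,35: E = 37/18 + 37/17 + 37/16 + ... + 37/3 + 37/2 = 92.319.

92.32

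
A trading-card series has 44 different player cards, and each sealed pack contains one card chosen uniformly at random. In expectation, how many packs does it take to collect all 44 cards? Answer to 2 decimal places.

192.40

Split into phases: going from k distinct to k+1 distinct takes on average 44/(44-k) packs.
E[T] = 44/44 + 44/43 + 44/42 + ... + 44/2 + 44/1 = 44·H_{44}.
H_{44} = 4.373, so E[T] = 192.400.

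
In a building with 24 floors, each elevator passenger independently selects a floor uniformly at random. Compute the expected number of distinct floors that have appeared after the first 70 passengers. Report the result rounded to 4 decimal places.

For each floor, P(seen in 70 passengers) = 1 - (23/24)^70 = 0.94917.
By linearity of expectation, E[distinct seen] = 24·(1 - (23/24)^70) = 22.77996.

22.7800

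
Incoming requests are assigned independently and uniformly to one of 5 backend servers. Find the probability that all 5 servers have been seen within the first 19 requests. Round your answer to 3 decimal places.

0.929

Let A_i be the event that server i is missing after 19 requests. By inclusion–exclusion on the A_i,
P(all seen) = Σ_{j=0}^{5} (-1)^j C(5,j)((5-j)/5)^19
= 1.0000 - 0.0721 + 0.0006 - 0.0000 + 0.0000 - 0.0000
= 0.9286.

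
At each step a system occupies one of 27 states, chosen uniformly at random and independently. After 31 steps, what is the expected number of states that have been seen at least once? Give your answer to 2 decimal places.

For each state, P(seen in 31 steps) = 1 - (26/27)^31 = 0.690.
By linearity of expectation, E[distinct seen] = 27·(1 - (26/27)^31) = 18.620.

18.62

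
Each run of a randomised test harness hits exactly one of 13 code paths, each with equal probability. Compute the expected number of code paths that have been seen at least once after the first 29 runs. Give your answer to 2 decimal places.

For each code path, P(seen in 29 runs) = 1 - (12/13)^29 = 0.902.
By linearity of expectation, E[distinct seen] = 13·(1 - (12/13)^29) = 11.724.

11.72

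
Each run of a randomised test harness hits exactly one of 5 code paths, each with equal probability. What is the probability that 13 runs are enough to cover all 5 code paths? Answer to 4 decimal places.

Let A_i be the event that code path i is missing after 13 runs. By inclusion–exclusion on the A_i,
P(all seen) = Σ_{j=0}^{5} (-1)^j C(5,j)((5-j)/5)^13
= 1.00000 - 0.27488 + 0.01306 - 0.00007 + 0.00000 - 0.00000
= 0.73812.

0.7381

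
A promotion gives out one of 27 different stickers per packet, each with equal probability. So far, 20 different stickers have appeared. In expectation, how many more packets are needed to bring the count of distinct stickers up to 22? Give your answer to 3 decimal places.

8.357

With k distinct stickers already seen, the next new one takes an expected 27/(27-k) packets.
Sum over k = 20,...,21: E = 27/7 + 27/6 = 8.3571.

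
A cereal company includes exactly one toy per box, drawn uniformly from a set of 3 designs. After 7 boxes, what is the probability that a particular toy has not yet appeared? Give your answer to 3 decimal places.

Each box misses the fixed toy with probability (3-1)/3 = 2/3, independently.
P(still missing after 7) = (2/3)^7 = 0.0585.

0.059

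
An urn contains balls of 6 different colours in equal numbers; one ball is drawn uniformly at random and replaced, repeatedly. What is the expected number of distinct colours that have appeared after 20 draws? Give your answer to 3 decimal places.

5.843

For each colour, P(seen in 20 draws) = 1 - (5/6)^20 = 0.9739.
By linearity of expectation, E[distinct seen] = 6·(1 - (5/6)^20) = 5.8435.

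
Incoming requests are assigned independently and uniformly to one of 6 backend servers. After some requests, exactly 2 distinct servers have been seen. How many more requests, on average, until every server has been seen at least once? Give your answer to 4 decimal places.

12.5000

With k distinct servers already seen, the next new one takes an expected 6/(6-k) requests.
Sum over k = 2,...,5: E = 6/4 + 6/3 + 6/2 + 6/1 = 12.50000.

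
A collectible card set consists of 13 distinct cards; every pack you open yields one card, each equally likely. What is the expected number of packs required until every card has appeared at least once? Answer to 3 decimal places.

41.342

The wait to go from k to k+1 distinct cards is geometric with mean 13/(13-k).
E[T] = 13/13 + 13/12 + 13/11 + ... + 13/2 + 13/1 = 13·H_{13}.
H_{13} = 3.1801, so E[T] = 41.3417.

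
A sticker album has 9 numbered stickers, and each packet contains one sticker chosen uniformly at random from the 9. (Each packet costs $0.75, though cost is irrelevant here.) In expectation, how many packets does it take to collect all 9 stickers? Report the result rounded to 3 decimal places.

25.461

Split into phases: going from k distinct to k+1 distinct takes on average 9/(9-k) packets.
E[T] = 9/9 + 9/8 + 9/7 + ... + 9/2 + 9/1 = 9·H_{9}.
H_{9} = 2.8290, so E[T] = 25.4607.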